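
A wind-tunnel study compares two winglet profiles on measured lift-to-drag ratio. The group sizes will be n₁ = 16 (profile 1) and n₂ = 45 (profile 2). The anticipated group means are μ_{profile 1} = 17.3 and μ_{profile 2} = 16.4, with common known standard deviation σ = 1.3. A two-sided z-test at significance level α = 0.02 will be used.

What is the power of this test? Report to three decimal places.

Standardized effect: d = |μ_{profile 1} − μ_{profile 2}| / σ = |17.3 − 16.4| / 1.3 = 0.6923
Noncentrality parameter: δ = d / √(1/n₁ + 1/n₂) = 0.6923 / √(1/16 + 1/45) = 2.3785
Critical value for a two-sided test at α = 0.02: z_{α/2} = 2.326.
Power = Φ(δ − 2.326) + Φ(−δ − 2.326) = Φ(0.052) + Φ(-4.705) = 0.5208 + 0.0000 = 0.5208.

Power ≈ 0.521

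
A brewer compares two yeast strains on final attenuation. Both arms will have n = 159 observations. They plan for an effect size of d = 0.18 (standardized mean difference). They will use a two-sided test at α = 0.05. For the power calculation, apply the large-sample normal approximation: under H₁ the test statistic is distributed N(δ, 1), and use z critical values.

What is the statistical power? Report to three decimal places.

Noncentrality parameter: δ = d·√(n/2) = 0.18 × √(159/2) = 1.6049
Two-sided α = 0.05 → critical value z_{0.025} = 1.960.
Power = Φ(δ − 1.960) + Φ(−δ − 1.960) = Φ(-0.355) + Φ(-3.565) = 0.3613 + 0.0002 = 0.3615.

Power ≈ 0.361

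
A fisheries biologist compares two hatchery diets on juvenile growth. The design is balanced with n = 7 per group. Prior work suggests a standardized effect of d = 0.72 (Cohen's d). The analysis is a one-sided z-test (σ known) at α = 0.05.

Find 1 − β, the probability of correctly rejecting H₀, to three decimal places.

Noncentrality parameter: δ = d·√(n/2) = 0.72 × √(7/2) = 1.3470
Critical value for a one-sided test at α = 0.05: z_α = 1.645.
Power = Φ(δ − 1.645) = Φ(-0.298) = 0.3829.

Power ≈ 0.383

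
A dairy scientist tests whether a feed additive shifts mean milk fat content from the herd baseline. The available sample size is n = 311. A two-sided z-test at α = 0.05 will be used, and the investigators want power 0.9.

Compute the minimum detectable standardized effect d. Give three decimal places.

Need Φ(δ − 1.960) = 0.9, so δ = 1.960 + 1.282 = 3.242.
(Lower-tail contribution to power is negligible for δ > 0.)
δ = d·√n ⇒ d = δ/√n = 3.242/√311 = 0.1838.

d ≈ 0.184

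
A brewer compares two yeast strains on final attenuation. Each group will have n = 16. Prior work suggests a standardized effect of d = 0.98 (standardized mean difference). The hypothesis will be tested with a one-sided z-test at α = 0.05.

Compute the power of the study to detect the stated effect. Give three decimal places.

Noncentrality parameter: δ = d·√(n/2) = 0.98 × √(16/2) = 2.7719
One-sided α = 0.05 → critical value z_{0.05} = 1.645.
Power = P(Z > 1.645 − δ) = Φ(1.127) = 0.8701.

Power ≈ 0.870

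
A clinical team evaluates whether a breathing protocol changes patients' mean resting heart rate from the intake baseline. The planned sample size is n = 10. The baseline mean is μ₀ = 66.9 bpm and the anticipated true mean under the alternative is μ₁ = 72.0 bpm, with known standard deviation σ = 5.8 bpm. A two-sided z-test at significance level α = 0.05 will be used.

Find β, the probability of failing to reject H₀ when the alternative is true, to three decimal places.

β ≈ 0.206

Standardized effect: d = |μ₁ − μ₀| / σ = |72.0 − 66.9| / 5.8 = 0.8793
Noncentrality parameter: δ = d·√n = 0.8793 × √10 = 2.7806
Critical value for a two-sided test at α = 0.05: z_{α/2} = 1.960.
Power = Φ(δ − 1.960) + Φ(−δ − 1.960) = Φ(0.821) + Φ(-4.741) = 0.7941 + 0.0000 = 0.7941.
Type II error: β = 1 − power = 1 − 0.7941 = 0.2059.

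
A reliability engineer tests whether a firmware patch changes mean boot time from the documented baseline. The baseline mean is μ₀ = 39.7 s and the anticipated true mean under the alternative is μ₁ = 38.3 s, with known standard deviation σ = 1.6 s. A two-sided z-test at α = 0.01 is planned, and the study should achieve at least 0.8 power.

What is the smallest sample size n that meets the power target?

n = 16

Standardized effect: d = |μ₁ − μ₀| / σ = |38.3 − 39.7| / 1.6 = 0.8750
Set Φ(δ − 2.576) = 0.8; then δ − 2.576 = Φ⁻¹(0.8) = 0.842, giving δ = 3.417.
(For δ > 0 the lower-tail rejection region contributes negligibly to power, so the one-term inversion is standard.)
δ = d·√n ⇒ n = (δ/d)² = (3.417 / 0.8750)² = 15.25.
Rounding up, n = 16.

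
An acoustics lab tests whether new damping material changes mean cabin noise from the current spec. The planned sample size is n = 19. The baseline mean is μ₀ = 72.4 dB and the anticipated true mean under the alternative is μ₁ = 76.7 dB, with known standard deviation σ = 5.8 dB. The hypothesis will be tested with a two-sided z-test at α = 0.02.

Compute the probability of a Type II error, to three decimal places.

β ≈ 0.183

Standardized effect: d = |μ₁ − μ₀| / σ = |76.7 − 72.4| / 5.8 = 0.7414
Noncentrality parameter: δ = d·√n = 0.7414 × √19 = 3.2316
Two-sided α = 0.02 → critical value z_{0.01} = 2.326.
Power = Φ(δ − 2.326) + Φ(−δ − 2.326) = Φ(0.905) + Φ(-5.558) = 0.8173 + 0.0000 = 0.8173.
Type II error: β = 1 − power = 1 − 0.8173 = 0.1827.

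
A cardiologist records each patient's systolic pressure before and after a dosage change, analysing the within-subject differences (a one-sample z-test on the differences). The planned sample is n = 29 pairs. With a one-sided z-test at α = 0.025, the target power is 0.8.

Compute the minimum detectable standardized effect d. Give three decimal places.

d ≈ 0.520

Need Φ(δ − 1.960) = 0.8, so δ = 1.960 + 0.842 = 2.802.
δ = d·√n ⇒ d = δ/√n = 2.802/√29 = 0.5202.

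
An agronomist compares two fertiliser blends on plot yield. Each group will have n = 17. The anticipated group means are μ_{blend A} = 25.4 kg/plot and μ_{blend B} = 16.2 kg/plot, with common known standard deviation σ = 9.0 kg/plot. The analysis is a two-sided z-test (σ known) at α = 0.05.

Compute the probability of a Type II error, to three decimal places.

β ≈ 0.154

Standardized effect: d = |μ_{blend A} − μ_{blend B}| / σ = |25.4 − 16.2| / 9.0 = 1.0222
Noncentrality parameter: δ = d·√(n/2) = 1.0222 × √(17/2) = 2.9803
Two-sided α = 0.05 → critical value z_{0.025} = 1.960.
Power = Φ(δ − 1.960) + Φ(−δ − 1.960) = Φ(1.020) + Φ(-4.940) = 0.8462 + 0.0000 = 0.8462.
Type II error: β = 1 − power = 1 − 0.8462 = 0.1538.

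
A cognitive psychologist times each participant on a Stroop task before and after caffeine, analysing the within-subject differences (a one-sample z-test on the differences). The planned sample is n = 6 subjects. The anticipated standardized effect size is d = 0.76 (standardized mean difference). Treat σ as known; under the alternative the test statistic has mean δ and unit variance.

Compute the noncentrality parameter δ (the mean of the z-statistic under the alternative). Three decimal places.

δ ≈ 1.862

The noncentrality parameter scales effect size by the design's sample-size factor: δ = d·√n = 0.76 × √6 = 1.8616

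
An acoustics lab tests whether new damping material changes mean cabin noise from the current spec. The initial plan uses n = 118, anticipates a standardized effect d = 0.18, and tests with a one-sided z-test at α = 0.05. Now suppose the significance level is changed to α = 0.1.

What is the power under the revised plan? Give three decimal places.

Power ≈ 0.750

δ = d·√n = 0.18 × √118 = 1.9553 (unchanged). New critical value: z_{0.1} = 1.282.
Revised power = P(Z > 1.282 − δ) = Φ(0.674) = 0.7498.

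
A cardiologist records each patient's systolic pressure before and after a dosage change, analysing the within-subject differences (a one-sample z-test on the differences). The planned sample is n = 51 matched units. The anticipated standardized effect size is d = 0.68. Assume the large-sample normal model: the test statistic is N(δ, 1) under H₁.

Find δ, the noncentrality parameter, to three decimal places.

The noncentrality parameter scales effect size by the design's sample-size factor: δ = d·√n = 0.68 × √51 = 4.8562

δ ≈ 4.856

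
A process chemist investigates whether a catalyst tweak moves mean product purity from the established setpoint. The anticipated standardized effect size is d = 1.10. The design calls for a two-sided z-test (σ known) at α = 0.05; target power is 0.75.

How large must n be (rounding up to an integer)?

For power 0.75 need Φ(δ − z_{0.025}) = 0.75, so δ = z_{0.025} + z_{0.25} = 1.960 + 0.674 = 2.634.
(Ignoring the negligible lower-tail rejection probability gives the usual closed-form inversion.)
δ = d·√n ⇒ n = (δ/d)² = (2.634 / 1.10)² = 5.74.
Rounding up, n = 6.

n = 6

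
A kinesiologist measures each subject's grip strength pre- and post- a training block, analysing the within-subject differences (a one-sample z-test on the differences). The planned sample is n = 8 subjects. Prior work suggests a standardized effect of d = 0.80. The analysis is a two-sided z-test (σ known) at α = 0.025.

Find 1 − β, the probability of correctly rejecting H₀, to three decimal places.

Noncentrality parameter: δ = d·√n = 0.80 × √8 = 2.2627
Critical value for a two-sided test at α = 0.025: z_{α/2} = 2.241.
Power = Φ(δ − 2.241) + Φ(−δ − 2.241) = Φ(0.021) + Φ(-4.504) = 0.5085 + 0.0000 = 0.5085.

Power ≈ 0.509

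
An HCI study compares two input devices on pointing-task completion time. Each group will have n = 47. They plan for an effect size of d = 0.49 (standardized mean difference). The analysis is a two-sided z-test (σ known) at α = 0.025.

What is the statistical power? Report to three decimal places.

Noncentrality parameter: δ = d·√(n/2) = 0.49 × √(47/2) = 2.3754
Critical value for a two-sided test at α = 0.025: z_{α/2} = 2.241.
Power = Φ(δ − 2.241) + Φ(−δ − 2.241) = Φ(0.134) + Φ(-4.617) = 0.5533 + 0.0000 = 0.5533.

Power ≈ 0.553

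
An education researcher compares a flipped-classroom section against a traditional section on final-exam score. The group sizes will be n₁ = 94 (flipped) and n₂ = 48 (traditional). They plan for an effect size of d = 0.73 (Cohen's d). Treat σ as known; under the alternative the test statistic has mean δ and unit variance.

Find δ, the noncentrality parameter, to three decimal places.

δ ≈ 4.115

The noncentrality parameter scales effect size by the design's sample-size factor: δ = d / √(1/n₁ + 1/n₂) = 0.73 / √(1/94 + 1/48) = 4.1149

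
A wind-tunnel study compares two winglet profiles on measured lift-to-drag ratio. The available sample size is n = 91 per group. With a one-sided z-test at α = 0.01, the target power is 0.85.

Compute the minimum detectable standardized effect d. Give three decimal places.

Need Φ(δ − 2.326) = 0.85, so δ = 2.326 + 1.036 = 3.363.
δ = d·√(n/2) ⇒ d = δ/√(n/2) = 3.363/√(91/2) = 0.4985.

d ≈ 0.499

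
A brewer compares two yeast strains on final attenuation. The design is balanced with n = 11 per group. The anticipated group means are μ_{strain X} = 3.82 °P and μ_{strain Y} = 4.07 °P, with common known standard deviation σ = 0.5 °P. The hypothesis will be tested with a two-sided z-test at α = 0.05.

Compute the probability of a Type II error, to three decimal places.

β ≈ 0.784

Standardized effect: d = |μ_{strain X} − μ_{strain Y}| / σ = |3.82 − 4.07| / 0.5 = 0.5000
Noncentrality parameter: δ = d·√(n/2) = 0.5000 × √(11/2) = 1.1726
Two-sided α = 0.05 → critical value z_{0.025} = 1.960.
Power = Φ(δ − 1.960) + Φ(−δ − 1.960) = Φ(-0.787) + Φ(-3.133) = 0.2155 + 0.0009 = 0.2164.
Type II error: β = 1 − power = 1 − 0.2164 = 0.7836.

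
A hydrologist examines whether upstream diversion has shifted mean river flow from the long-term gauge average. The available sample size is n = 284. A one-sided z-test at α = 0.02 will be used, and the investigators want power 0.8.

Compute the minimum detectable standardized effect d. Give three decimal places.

d ≈ 0.172

Need Φ(δ − 2.054) = 0.8, so δ = 2.054 + 0.842 = 2.895.
δ = d·√n ⇒ d = δ/√n = 2.895/√284 = 0.1718.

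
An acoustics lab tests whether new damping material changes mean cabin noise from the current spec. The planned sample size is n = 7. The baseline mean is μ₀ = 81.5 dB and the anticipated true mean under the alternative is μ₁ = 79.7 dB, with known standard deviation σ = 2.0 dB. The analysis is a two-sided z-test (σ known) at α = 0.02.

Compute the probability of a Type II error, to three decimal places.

β ≈ 0.478

Standardized effect: d = |μ₁ − μ₀| / σ = |79.7 − 81.5| / 2.0 = 0.9000
Noncentrality parameter: λ = d·√n = 0.9000 × √7 = 2.3812
Two-sided α = 0.02 → critical value z_{0.01} = 2.326.
Power = Φ(λ − 2.326) + Φ(−λ − 2.326) = Φ(0.055) + Φ(-4.708) = 0.5219 + 0.0000 = 0.5219.
Type II error: β = 1 − power = 1 − 0.5219 = 0.4781.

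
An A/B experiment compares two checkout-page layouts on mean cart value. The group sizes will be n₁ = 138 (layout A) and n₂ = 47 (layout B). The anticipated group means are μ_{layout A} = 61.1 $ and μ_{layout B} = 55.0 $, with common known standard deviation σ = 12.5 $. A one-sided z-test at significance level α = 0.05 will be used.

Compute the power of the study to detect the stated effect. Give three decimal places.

Standardized effect: d = |μ_{layout A} − μ_{layout B}| / σ = |61.1 − 55.0| / 12.5 = 0.4880
Noncentrality parameter: δ = d / √(1/n₁ + 1/n₂) = 0.4880 / √(1/138 + 1/47) = 2.8895
One-sided α = 0.05 → critical value z_{0.05} = 1.645.
Power = Φ(δ − 1.645) = Φ(1.245) = 0.8934.

Power ≈ 0.893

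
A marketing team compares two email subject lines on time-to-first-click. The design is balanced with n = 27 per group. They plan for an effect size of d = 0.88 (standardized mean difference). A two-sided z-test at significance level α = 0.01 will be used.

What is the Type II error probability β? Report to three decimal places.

β ≈ 0.255

Noncentrality parameter: λ = d·√(n/2) = 0.88 × √(27/2) = 3.2333
Two-sided α = 0.01 → critical value z_{0.005} = 2.576.
Power = Φ(λ − 2.576) + Φ(−λ − 2.576) = Φ(0.657) + Φ(-5.809) = 0.7446 + 0.0000 = 0.7446.
Type II error: β = 1 − power = 1 − 0.7446 = 0.2554.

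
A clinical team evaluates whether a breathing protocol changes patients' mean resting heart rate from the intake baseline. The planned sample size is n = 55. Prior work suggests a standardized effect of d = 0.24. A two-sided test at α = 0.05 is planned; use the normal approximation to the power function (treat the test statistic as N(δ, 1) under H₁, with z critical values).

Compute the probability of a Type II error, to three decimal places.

Noncentrality parameter: δ = d·√n = 0.24 × √55 = 1.7799
Critical value for a two-sided test at α = 0.05: z_{α/2} = 1.960.
Power = Φ(δ − 1.960) + Φ(−δ − 1.960) = Φ(-0.180) + Φ(-3.740) = 0.4285 + 0.0001 = 0.4286.
Type II error: β = 1 − power = 1 − 0.4286 = 0.5714.

β ≈ 0.571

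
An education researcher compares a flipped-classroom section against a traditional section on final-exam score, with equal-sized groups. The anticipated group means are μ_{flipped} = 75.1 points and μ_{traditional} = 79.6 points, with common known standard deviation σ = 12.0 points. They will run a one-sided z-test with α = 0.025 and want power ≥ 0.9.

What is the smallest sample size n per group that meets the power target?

n = 150 per group

Standardized effect: d = |μ_{flipped} − μ_{traditional}| / σ = |75.1 − 79.6| / 12.0 = 0.3750
For power 0.9 need Φ(δ − z_{0.025}) = 0.9, so δ = z_{0.025} + z_{0.10} = 1.960 + 1.282 = 3.242.
δ = d·√(n/2) ⇒ n = 2(δ/d)² = 2 × (3.242 / 0.3750)² = 149.44.
Round up to the next whole unit.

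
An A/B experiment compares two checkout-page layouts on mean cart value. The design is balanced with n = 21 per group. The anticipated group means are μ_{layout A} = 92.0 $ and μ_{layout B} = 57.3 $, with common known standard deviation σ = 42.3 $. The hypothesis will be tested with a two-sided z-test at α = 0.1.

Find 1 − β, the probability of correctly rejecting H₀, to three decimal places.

Power ≈ 0.845

Standardized effect: d = |μ_{layout A} − μ_{layout B}| / σ = |92.0 − 57.3| / 42.3 = 0.8203
Noncentrality parameter: δ = d·√(n/2) = 0.8203 × √(21/2) = 2.6582
Critical value for a two-sided test at α = 0.1: z_{α/2} = 1.645.
Power = Φ(δ − 1.645) + Φ(−δ − 1.645) = Φ(1.013) + Φ(-4.303) = 0.8445 + 0.0000 = 0.8446.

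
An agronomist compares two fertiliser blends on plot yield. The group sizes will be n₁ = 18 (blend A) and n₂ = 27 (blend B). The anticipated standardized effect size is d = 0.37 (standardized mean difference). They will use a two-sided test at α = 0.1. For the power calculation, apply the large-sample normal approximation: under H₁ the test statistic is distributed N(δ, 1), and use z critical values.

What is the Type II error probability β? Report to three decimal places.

β ≈ 0.664

Noncentrality parameter: δ = d / √(1/n₁ + 1/n₂) = 0.37 / √(1/18 + 1/27) = 1.2159
Critical value for a two-sided test at α = 0.1: z_{α/2} = 1.645.
Power = Φ(δ − 1.645) + Φ(−δ − 1.645) = Φ(-0.429) + Φ(-2.861) = 0.3340 + 0.0021 = 0.3361.
Type II error: β = 1 − power = 1 − 0.3361 = 0.6639.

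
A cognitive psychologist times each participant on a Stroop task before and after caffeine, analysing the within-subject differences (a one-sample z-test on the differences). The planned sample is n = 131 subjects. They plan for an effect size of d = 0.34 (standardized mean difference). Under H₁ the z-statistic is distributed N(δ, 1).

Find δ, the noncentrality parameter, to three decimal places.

δ ≈ 3.891

δ = d·√n = 0.34 × √131 = 3.8915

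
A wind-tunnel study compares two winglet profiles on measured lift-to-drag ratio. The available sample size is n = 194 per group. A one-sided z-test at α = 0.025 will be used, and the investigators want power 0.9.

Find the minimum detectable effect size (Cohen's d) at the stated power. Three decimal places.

d ≈ 0.329

Need Φ(δ − 1.960) = 0.9, so δ = 1.960 + 1.282 = 3.242.
δ = d·√(n/2) ⇒ d = δ/√(n/2) = 3.242/√(194/2) = 0.3291.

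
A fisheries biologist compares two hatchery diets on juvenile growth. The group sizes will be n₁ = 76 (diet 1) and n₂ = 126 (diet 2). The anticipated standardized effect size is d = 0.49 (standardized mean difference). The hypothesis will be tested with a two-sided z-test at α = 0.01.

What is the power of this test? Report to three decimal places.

Noncentrality parameter: δ = d / √(1/n₁ + 1/n₂) = 0.49 / √(1/76 + 1/126) = 3.3737
Critical value for a two-sided test at α = 0.01: z_{α/2} = 2.576.
Power = Φ(δ − 2.576) + Φ(−δ − 2.576) = Φ(0.798) + Φ(-5.950) = 0.7875 + 0.0000 = 0.7875.

Power ≈ 0.788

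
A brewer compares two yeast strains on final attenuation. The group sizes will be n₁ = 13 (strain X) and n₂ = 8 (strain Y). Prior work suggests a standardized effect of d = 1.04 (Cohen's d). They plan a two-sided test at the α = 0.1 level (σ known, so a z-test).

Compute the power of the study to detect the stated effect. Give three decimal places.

Power ≈ 0.748

Noncentrality parameter: λ = d / √(1/n₁ + 1/n₂) = 1.04 / √(1/13 + 1/8) = 2.3144
Two-sided α = 0.1 → critical value z_{0.05} = 1.645.
Power = Φ(λ − 1.645) + Φ(−λ − 1.645) = Φ(0.670) + Φ(-3.959) = 0.7484 + 0.0000 = 0.7485.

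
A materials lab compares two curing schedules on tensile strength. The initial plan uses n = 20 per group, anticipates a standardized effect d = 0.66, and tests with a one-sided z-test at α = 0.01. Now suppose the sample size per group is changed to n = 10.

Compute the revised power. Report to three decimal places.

With n = 10 per group: δ = d·√(n/2) = 0.66 × √(10/2) = 1.4758. Critical value z_{0.01} = 2.326.
Revised power = P(Z > 2.326 − δ) = Φ(-0.851) = 0.1975.

Power ≈ 0.198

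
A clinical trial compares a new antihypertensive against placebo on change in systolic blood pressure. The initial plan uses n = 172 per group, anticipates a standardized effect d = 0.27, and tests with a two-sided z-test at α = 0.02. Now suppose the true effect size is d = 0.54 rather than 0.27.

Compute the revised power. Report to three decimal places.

With d = 0.54: δ = d·√(n/2) = 0.54 × √(172/2) = 5.0078. Critical value z_{0.01} = 2.326.
Revised power = Φ(δ − 2.326) + Φ(−δ − 2.326) = Φ(2.681) + Φ(-7.334) = 0.9963 + 0.0000 = 0.9963.

Power ≈ 0.996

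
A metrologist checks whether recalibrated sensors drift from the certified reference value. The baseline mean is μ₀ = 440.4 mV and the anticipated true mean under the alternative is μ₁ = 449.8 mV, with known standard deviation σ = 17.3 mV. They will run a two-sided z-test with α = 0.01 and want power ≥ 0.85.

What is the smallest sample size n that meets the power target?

n = 45

Standardized effect: d = |μ₁ − μ₀| / σ = |449.8 − 440.4| / 17.3 = 0.5434
Set Φ(δ − 2.576) = 0.85; then δ − 2.576 = Φ⁻¹(0.85) = 1.036, giving δ = 3.612.
(The Φ(−δ − z_{α/2}) term is vanishingly small for δ > 0 and is dropped in the standard sample-size formula.)
δ = d·√n ⇒ n = (δ/d)² = (3.612 / 0.5434)² = 44.20.
Rounding up, n = 45.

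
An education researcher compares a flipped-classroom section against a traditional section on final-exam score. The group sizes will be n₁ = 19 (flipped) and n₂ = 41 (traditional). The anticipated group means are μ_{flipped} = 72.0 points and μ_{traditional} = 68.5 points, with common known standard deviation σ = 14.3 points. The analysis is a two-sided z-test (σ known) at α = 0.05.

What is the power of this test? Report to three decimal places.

Standardized effect: d = |μ_{flipped} − μ_{traditional}| / σ = |72.0 − 68.5| / 14.3 = 0.2448
Noncentrality parameter: δ = d / √(1/n₁ + 1/n₂) = 0.2448 / √(1/19 + 1/41) = 0.8819
Critical value for a two-sided test at α = 0.05: z_{α/2} = 1.960.
Power = Φ(δ − 1.960) + Φ(−δ − 1.960) = Φ(-1.078) + Φ(-2.842) = 0.1405 + 0.0022 = 0.1427.

Power ≈ 0.143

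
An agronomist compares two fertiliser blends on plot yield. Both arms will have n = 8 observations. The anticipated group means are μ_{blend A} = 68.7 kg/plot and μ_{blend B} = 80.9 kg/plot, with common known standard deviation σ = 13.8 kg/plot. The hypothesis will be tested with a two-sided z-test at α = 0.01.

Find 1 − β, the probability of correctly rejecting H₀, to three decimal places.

Standardized effect: d = |μ_{blend A} − μ_{blend B}| / σ = |68.7 − 80.9| / 13.8 = 0.8841
Noncentrality parameter: δ = d·√(n/2) = 0.8841 × √(8/2) = 1.7681
Two-sided α = 0.01 → critical value z_{0.005} = 2.576.
Power = Φ(δ − 2.576) + Φ(−δ − 2.576) = Φ(-0.808) + Φ(-4.344) = 0.2096 + 0.0000 = 0.2096.

Power ≈ 0.210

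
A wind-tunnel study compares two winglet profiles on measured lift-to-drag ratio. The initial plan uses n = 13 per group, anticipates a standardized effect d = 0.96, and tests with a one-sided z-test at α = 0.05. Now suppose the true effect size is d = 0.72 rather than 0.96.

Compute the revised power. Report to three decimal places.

Power ≈ 0.576

With d = 0.72: δ = d·√(n/2) = 0.72 × √(13/2) = 1.8356. Critical value z_{0.05} = 1.645.
Revised power = Φ(δ − 1.645) = Φ(0.191) = 0.5757.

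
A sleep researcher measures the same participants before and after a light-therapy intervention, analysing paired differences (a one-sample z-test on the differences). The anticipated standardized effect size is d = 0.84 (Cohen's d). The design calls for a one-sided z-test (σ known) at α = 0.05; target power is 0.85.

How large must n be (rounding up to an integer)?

n = 11

For power 0.85 need Φ(δ − z_{0.05}) = 0.85, so δ = z_{0.05} + z_{0.15} = 1.645 + 1.036 = 2.681.
δ = d·√n ⇒ n = (δ/d)² = (2.681 / 0.84)² = 10.19.
Rounding up, n = 11.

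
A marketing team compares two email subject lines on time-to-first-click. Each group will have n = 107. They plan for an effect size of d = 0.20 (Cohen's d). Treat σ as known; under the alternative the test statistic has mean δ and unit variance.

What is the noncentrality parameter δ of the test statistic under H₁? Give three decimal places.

The noncentrality parameter scales effect size by the design's sample-size factor: δ = d·√(n/2) = 0.20 × √(107/2) = 1.4629

δ ≈ 1.463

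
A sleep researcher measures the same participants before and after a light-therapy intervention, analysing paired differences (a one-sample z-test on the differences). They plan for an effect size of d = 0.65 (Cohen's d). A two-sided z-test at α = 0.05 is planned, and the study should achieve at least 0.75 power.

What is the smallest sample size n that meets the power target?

n = 17

For power 0.75 need Φ(δ − z_{0.025}) = 0.75, so δ = z_{0.025} + z_{0.25} = 1.960 + 0.674 = 2.634.
(For δ > 0 the lower-tail rejection region contributes negligibly to power, so the one-term inversion is standard.)
δ = d·√n ⇒ n = (δ/d)² = (2.634 / 0.65)² = 16.43.
Rounding up, n = 17.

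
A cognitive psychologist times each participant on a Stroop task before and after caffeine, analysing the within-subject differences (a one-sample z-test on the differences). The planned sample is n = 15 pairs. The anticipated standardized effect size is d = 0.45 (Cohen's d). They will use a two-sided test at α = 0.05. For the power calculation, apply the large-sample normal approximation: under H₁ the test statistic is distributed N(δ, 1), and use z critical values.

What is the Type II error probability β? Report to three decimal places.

β ≈ 0.586

Noncentrality parameter: δ = d·√n = 0.45 × √15 = 1.7428
Two-sided α = 0.05 → critical value z_{0.025} = 1.960.
Power = Φ(δ − 1.960) + Φ(−δ − 1.960) = Φ(-0.217) + Φ(-3.703) = 0.4141 + 0.0001 = 0.4142.
Type II error: β = 1 − power = 1 − 0.4142 = 0.5858.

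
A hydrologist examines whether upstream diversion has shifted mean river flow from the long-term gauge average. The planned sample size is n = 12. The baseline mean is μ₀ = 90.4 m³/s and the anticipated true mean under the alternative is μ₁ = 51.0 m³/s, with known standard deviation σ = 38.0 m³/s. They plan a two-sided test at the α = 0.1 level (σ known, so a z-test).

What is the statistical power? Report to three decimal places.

Power ≈ 0.974

Standardized effect: d = |μ₁ − μ₀| / σ = |51.0 − 90.4| / 38.0 = 1.0368
Noncentrality parameter: δ = d·√n = 1.0368 × √12 = 3.5917
Critical value for a two-sided test at α = 0.1: z_{α/2} = 1.645.
Power = Φ(δ − 1.645) + Φ(−δ − 1.645) = Φ(1.947) + Φ(-5.237) = 0.9742 + 0.0000 = 0.9742.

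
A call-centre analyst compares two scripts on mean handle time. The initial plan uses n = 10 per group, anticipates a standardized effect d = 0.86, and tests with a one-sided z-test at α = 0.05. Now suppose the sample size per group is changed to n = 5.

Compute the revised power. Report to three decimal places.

Power ≈ 0.388

With n = 5 per group: δ = d·√(n/2) = 0.86 × √(5/2) = 1.3598. Critical value z_{0.05} = 1.645.
Revised power = Φ(δ − 1.645) = Φ(-0.285) = 0.3878.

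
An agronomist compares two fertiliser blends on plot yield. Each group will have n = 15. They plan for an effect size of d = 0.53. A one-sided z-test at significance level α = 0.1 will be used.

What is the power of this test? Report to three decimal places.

Noncentrality parameter: δ = d·√(n/2) = 0.53 × √(15/2) = 1.4515
Critical value for a one-sided test at α = 0.1: z_α = 1.282.
Power = Φ(δ − 1.282) = Φ(0.170) = 0.5675.

Power ≈ 0.567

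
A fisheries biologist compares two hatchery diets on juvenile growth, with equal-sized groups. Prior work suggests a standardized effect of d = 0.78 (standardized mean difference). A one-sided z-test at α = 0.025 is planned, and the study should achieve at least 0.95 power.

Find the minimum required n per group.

For power 0.95 need Φ(δ − z_{0.025}) = 0.95, so δ = z_{0.025} + z_{0.05} = 1.960 + 1.645 = 3.605.
δ = d·√(n/2) ⇒ n = 2(δ/d)² = 2 × (3.605 / 0.78)² = 42.72.
Round up to the next whole unit.

n = 43 per group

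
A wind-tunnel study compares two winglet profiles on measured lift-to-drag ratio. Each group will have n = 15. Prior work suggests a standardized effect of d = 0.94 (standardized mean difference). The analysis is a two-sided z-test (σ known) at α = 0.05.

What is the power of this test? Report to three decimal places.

Noncentrality parameter: δ = d·√(n/2) = 0.94 × √(15/2) = 2.5743
Critical value for a two-sided test at α = 0.05: z_{α/2} = 1.960.
Power = Φ(δ − 1.960) + Φ(−δ − 1.960) = Φ(0.614) + Φ(-4.534) = 0.7305 + 0.0000 = 0.7305.

Power ≈ 0.731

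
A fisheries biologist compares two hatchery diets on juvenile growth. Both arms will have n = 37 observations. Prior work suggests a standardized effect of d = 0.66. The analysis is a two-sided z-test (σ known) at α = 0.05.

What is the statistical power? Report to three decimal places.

Noncentrality parameter: δ = d·√(n/2) = 0.66 × √(37/2) = 2.8388
Critical value for a two-sided test at α = 0.05: z_{α/2} = 1.960.
Power = Φ(δ − 1.960) + Φ(−δ − 1.960) = Φ(0.879) + Φ(-4.799) = 0.8102 + 0.0000 = 0.8102.

Power ≈ 0.810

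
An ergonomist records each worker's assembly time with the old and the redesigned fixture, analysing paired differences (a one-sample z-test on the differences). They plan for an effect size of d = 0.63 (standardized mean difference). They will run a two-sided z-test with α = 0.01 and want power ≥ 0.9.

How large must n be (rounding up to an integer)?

For power 0.9 need Φ(δ − z_{0.005}) = 0.9, so δ = z_{0.005} + z_{0.10} = 2.576 + 1.282 = 3.857.
(The Φ(−δ − z_{α/2}) term is vanishingly small for δ > 0 and is dropped in the standard sample-size formula.)
δ = d·√n ⇒ n = (δ/d)² = (3.857 / 0.63)² = 37.49.
Rounding up, n = 38.

n = 38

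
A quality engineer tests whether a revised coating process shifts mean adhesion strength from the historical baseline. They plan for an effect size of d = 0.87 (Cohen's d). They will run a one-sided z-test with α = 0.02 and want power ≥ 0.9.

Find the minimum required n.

n = 15

Set Φ(δ − 2.054) = 0.9; then δ − 2.054 = Φ⁻¹(0.9) = 1.282, giving δ = 3.335.
δ = d·√n ⇒ n = (δ/d)² = (3.335 / 0.87)² = 14.70.
Round up to the next whole unit.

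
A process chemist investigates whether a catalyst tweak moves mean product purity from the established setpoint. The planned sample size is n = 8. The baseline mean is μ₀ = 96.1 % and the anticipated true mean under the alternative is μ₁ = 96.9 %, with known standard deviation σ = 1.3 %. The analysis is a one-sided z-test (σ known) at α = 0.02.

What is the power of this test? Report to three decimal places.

Standardized effect: d = |μ₁ − μ₀| / σ = |96.9 − 96.1| / 1.3 = 0.6154
Noncentrality parameter: δ = d·√n = 0.6154 × √8 = 1.7406
Critical value for a one-sided test at α = 0.02: z_α = 2.054.
Power = P(Z > 2.054 − δ) = Φ(-0.313) = 0.3771.

Power ≈ 0.377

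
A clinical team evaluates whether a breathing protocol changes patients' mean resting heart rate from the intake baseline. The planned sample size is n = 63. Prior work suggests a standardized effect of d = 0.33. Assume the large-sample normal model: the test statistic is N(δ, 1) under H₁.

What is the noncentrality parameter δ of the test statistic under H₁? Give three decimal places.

δ ≈ 2.619

δ = d·√n = 0.33 × √63 = 2.6193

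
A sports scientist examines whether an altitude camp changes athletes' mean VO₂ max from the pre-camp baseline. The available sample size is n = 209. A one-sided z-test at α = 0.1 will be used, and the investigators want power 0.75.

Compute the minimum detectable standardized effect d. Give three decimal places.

Required noncentrality: δ = z_{0.1} + z_{0.25} = 1.282 + 0.674 = 1.956.
δ = d·√n ⇒ d = δ/√n = 1.956/√209 = 0.1353.

d ≈ 0.135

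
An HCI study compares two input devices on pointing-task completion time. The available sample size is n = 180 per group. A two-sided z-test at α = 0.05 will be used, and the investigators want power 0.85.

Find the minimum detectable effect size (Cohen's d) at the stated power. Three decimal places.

d ≈ 0.316

Required noncentrality: δ = z_{0.025} + z_{0.15} = 1.960 + 1.036 = 2.996.
(Lower-tail contribution to power is negligible for δ > 0.)
δ = d·√(n/2) ⇒ d = δ/√(n/2) = 2.996/√(180/2) = 0.3158.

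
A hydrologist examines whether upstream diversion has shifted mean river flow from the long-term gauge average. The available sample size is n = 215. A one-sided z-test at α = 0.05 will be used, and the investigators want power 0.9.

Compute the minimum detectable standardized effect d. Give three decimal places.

Required noncentrality: δ = z_{0.05} + z_{0.10} = 1.645 + 1.282 = 2.926.
δ = d·√n ⇒ d = δ/√n = 2.926/√215 = 0.1996.

d ≈ 0.200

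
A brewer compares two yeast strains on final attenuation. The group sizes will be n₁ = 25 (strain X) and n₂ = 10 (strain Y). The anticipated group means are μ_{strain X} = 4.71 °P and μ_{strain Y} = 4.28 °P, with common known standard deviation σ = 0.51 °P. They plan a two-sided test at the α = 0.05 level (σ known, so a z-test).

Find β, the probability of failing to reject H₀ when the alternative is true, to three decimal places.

Standardized effect: d = |μ_{strain X} − μ_{strain Y}| / σ = |4.71 − 4.28| / 0.51 = 0.8431
Noncentrality parameter: δ = d / √(1/n₁ + 1/n₂) = 0.8431 / √(1/25 + 1/10) = 2.2534
Critical value for a two-sided test at α = 0.05: z_{α/2} = 1.960.
Power = Φ(δ − 1.960) + Φ(−δ − 1.960) = Φ(0.293) + Φ(-4.213) = 0.6154 + 0.0000 = 0.6154.
Type II error: β = 1 − power = 1 − 0.6154 = 0.3846.

β ≈ 0.385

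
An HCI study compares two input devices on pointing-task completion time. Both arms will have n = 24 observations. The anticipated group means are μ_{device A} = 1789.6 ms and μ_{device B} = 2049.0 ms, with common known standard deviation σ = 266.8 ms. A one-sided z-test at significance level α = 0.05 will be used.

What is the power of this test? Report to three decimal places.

Standardized effect: d = |μ_{device A} − μ_{device B}| / σ = |1789.6 − 2049.0| / 266.8 = 0.9723
Noncentrality parameter: δ = d·√(n/2) = 0.9723 × √(24/2) = 3.3680
Critical value for a one-sided test at α = 0.05: z_α = 1.645.
Power = P(Z > 1.645 − δ) = Φ(1.723) = 0.9576.

Power ≈ 0.958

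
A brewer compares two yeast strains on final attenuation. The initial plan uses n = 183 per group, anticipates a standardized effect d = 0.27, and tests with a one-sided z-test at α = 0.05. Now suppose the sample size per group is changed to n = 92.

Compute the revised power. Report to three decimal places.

With n = 92 per group: δ = d·√(n/2) = 0.27 × √(92/2) = 1.8312. Critical value z_{0.05} = 1.645.
Revised power = P(Z > 1.645 − δ) = Φ(0.186) = 0.5739.

Power ≈ 0.574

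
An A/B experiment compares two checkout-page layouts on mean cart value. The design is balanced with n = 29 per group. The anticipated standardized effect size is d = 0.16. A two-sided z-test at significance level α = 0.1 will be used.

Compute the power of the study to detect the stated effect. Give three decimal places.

Power ≈ 0.162

Noncentrality parameter: δ = d·√(n/2) = 0.16 × √(29/2) = 0.6093
Two-sided α = 0.1 → critical value z_{0.05} = 1.645.
Power = Φ(δ − 1.645) + Φ(−δ − 1.645) = Φ(-1.036) + Φ(-2.254) = 0.1502 + 0.0121 = 0.1623.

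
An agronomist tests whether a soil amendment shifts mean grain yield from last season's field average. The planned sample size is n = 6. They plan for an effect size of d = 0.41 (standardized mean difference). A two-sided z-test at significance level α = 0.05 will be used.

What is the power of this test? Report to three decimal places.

Noncentrality parameter: δ = d·√n = 0.41 × √6 = 1.0043
Critical value for a two-sided test at α = 0.05: z_{α/2} = 1.960.
Power = Φ(δ − 1.960) + Φ(−δ − 1.960) = Φ(-0.956) + Φ(-2.964) = 0.1696 + 0.0015 = 0.1711.

Power ≈ 0.171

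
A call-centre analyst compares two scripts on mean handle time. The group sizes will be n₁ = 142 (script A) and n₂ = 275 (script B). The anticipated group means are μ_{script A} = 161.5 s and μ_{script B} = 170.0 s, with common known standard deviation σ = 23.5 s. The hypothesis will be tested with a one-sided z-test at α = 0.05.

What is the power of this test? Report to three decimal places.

Standardized effect: d = |μ_{script A} − μ_{script B}| / σ = |161.5 − 170.0| / 23.5 = 0.3617
Noncentrality parameter: δ = d / √(1/n₁ + 1/n₂) = 0.3617 / √(1/142 + 1/275) = 3.5002
Critical value for a one-sided test at α = 0.05: z_α = 1.645.
Power = Φ(δ − 1.645) = Φ(1.855) = 0.9682.

Power ≈ 0.968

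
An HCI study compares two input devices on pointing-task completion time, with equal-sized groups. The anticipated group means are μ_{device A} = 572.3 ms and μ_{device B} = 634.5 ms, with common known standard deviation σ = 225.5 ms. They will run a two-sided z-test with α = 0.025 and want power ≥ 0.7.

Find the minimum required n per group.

n = 202 per group

Standardized effect: d = |μ_{device A} − μ_{device B}| / σ = |572.3 − 634.5| / 225.5 = 0.2758
Set Φ(δ − 2.241) = 0.7; then δ − 2.241 = Φ⁻¹(0.7) = 0.524, giving δ = 2.766.
(The Φ(−δ − z_{α/2}) term is vanishingly small for δ > 0 and is dropped in the standard sample-size formula.)
δ = d·√(n/2) ⇒ n = 2(δ/d)² = 2 × (2.766 / 0.2758)² = 201.09.
Round up to the next whole unit.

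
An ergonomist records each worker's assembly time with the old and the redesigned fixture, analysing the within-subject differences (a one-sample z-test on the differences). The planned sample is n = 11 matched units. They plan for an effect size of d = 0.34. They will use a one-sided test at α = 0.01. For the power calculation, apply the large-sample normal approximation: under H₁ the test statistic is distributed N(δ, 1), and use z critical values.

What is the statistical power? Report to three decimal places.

Power ≈ 0.115

Noncentrality parameter: δ = d·√n = 0.34 × √11 = 1.1277
Critical value for a one-sided test at α = 0.01: z_α = 2.326.
Power = P(Z > 2.326 − δ) = Φ(-1.199) = 0.1153.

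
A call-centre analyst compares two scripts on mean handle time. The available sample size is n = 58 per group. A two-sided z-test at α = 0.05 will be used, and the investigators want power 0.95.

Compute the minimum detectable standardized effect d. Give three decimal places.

Need Φ(δ − 1.960) = 0.95, so δ = 1.960 + 1.645 = 3.605.
(The second rejection-region term Φ(−δ − z_{α/2}) is negligible and dropped.)
δ = d·√(n/2) ⇒ d = δ/√(n/2) = 3.605/√(58/2) = 0.6694.

d ≈ 0.669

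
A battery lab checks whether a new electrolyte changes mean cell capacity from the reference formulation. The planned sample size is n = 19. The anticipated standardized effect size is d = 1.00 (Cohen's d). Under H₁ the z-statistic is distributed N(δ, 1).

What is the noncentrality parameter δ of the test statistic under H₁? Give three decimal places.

The noncentrality parameter scales effect size by the design's sample-size factor: δ = d·√n = 1.00 × √19 = 4.3589

δ ≈ 4.359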